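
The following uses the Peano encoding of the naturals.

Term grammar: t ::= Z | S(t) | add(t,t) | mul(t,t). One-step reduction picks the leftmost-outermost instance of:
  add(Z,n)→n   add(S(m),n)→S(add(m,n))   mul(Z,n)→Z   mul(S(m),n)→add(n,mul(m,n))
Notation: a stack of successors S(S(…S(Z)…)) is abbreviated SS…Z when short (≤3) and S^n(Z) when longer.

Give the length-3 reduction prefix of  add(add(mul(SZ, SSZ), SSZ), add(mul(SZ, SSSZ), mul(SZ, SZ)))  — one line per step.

Answer: after 3 steps: add(S(add(add(SZ, mul(Z, SSZ)), SSZ)), add(mul(SZ, SSSZ), mul(SZ, SZ)))

Working:
  start: add(add(mul(SZ, SSZ), SSZ), add(mul(SZ, SSSZ), mul(SZ, SZ)))
  →1  add(add(add(SSZ, mul(Z, SSZ)), SSZ), add(mul(SZ, SSSZ), mul(SZ, SZ)))
  →2  add(add(S(add(SZ, mul(Z, SSZ))), SSZ), add(mul(SZ, SSSZ), mul(SZ, SZ)))
  →3  add(S(add(add(SZ, mul(Z, SSZ)), SSZ)), add(mul(SZ, SSSZ), mul(SZ, SZ)))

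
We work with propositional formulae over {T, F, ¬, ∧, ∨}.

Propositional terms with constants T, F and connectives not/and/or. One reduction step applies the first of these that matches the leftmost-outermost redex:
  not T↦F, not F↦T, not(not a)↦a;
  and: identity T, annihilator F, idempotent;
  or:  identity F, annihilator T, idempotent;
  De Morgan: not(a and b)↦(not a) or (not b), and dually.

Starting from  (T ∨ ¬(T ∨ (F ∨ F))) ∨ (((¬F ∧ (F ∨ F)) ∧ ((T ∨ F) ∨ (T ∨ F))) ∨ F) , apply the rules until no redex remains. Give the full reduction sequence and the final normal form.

  start: (T ∨ ¬(T ∨ (F ∨ F))) ∨ (((¬F ∧ (F ∨ F)) ∧ ((T ∨ F) ∨ (T ∨ F))) ∨ F)
  [1] T ∨ (((¬F ∧ (F ∨ F)) ∧ ((T ∨ F) ∨ (T ∨ F))) ∨ F)
  [2] T

Answer: normal form = T  (in 2 steps)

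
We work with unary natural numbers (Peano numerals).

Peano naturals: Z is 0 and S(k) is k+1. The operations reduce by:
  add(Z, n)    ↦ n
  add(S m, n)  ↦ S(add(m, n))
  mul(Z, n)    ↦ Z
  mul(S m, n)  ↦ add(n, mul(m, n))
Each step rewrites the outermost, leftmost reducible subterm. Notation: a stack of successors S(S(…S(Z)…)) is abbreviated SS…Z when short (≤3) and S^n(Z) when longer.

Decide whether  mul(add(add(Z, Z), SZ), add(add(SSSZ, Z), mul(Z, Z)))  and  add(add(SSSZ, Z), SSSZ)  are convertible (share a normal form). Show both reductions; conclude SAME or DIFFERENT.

Term A:
  start: mul(add(add(Z, Z), SZ), add(add(SSSZ, Z), mul(Z, Z)))
  step 1: mul(add(Z, SZ), add(add(SSSZ, Z), mul(Z, Z)))
  step 2: mul(SZ, add(add(SSSZ, Z), mul(Z, Z)))
  step 3: add(add(add(SSSZ, Z), mul(Z, Z)), mul(Z, add(add(SSSZ, Z), mul(Z, Z))))
  step 4: add(add(S(add(SSZ, Z)), mul(Z, Z)), mul(Z, add(add(SSSZ, Z), mul(Z, Z))))
  step 5: add(S(add(add(SSZ, Z), mul(Z, Z))), mul(Z, add(add(SSSZ, Z), mul(Z, Z))))
  step 6: S(add(add(add(SSZ, Z), mul(Z, Z)), mul(Z, add(add(SSSZ, Z), mul(Z, Z)))))
  step 7: S(add(add(S(add(SZ, Z)), mul(Z, Z)), mul(Z, add(add(SSSZ, Z), mul(Z, Z)))))
  step 8: S(add(S(add(add(SZ, Z), mul(Z, Z))), mul(Z, add(add(SSSZ, Z), mul(Z, Z)))))
  step 9: S(S(add(add(add(SZ, Z), mul(Z, Z)), mul(Z, add(add(SSSZ, Z), mul(Z, Z))))))
  step 10: S(S(add(add(S(add(Z, Z)), mul(Z, Z)), mul(Z, add(add(SSSZ, Z), mul(Z, Z))))))
  step 11: S(S(add(S(add(add(Z, Z), mul(Z, Z))), mul(Z, add(add(SSSZ, Z), mul(Z, Z))))))
  step 12: S(S(S(add(add(add(Z, Z), mul(Z, Z)), mul(Z, add(add(SSSZ, Z), mul(Z, Z)))))))
  step 13: S(S(S(add(add(Z, mul(Z, Z)), mul(Z, add(add(SSSZ, Z), mul(Z, Z)))))))
  step 14: S(S(S(add(mul(Z, Z), mul(Z, add(add(SSSZ, Z), mul(Z, Z)))))))
  step 15: S(S(S(add(Z, mul(Z, add(add(SSSZ, Z), mul(Z, Z)))))))
  step 16: S(S(S(mul(Z, add(add(SSSZ, Z), mul(Z, Z))))))
  step 17: SSSZ

Term B:
  start: add(add(SSSZ, Z), SSSZ)
  step 1: add(S(add(SSZ, Z)), SSSZ)
  step 2: S(add(add(SSZ, Z), SSSZ))
  step 3: S(add(S(add(SZ, Z)), SSSZ))
  step 4: S(S(add(add(SZ, Z), SSSZ)))
  step 5: S(S(add(S(add(Z, Z)), SSSZ)))
  step 6: S(S(S(add(add(Z, Z), SSSZ))))
  step 7: S(S(S(add(Z, SSSZ))))
  step 8: S^6(Z)

Answer: DIFFERENT — A ⇓ SSSZ, B ⇓ S^6(Z)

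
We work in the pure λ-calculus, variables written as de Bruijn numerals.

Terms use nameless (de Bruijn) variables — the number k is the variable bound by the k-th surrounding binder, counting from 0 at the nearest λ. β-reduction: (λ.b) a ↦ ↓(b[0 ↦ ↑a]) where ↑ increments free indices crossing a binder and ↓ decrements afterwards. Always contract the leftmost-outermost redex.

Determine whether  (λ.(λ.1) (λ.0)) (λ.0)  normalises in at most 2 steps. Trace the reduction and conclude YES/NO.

  start: (λ.(λ.1) (λ.0)) (λ.0)
  [1] (λ.λ.0) (λ.0)
  [2] λ.0

Answer: YES — reaches normal form λ.0 in 2 ≤ 2 steps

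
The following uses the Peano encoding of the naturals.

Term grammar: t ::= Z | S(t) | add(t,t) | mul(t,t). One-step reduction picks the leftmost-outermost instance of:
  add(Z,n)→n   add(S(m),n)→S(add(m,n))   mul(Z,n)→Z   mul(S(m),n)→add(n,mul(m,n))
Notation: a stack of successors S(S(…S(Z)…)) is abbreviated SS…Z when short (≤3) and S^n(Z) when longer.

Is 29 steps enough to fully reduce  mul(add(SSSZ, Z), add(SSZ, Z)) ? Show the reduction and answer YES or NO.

Answer: YES — reaches normal form S^6(Z) in 26 ≤ 29 steps

Reduction:
  start: mul(add(SSSZ, Z), add(SSZ, Z))
  [1] mul(S(add(SSZ, Z)), add(SSZ, Z))
  [2] add(add(SSZ, Z), mul(add(SSZ, Z), add(SSZ, Z)))
  [3] add(S(add(SZ, Z)), mul(add(SSZ, Z), add(SSZ, Z)))
  [4] S(add(add(SZ, Z), mul(add(SSZ, Z), add(SSZ, Z))))
  [5] S(add(S(add(Z, Z)), mul(add(SSZ, Z), add(SSZ, Z))))
  [6] S(S(add(add(Z, Z), mul(add(SSZ, Z), add(SSZ, Z)))))
  [7] S(S(add(Z, mul(add(SSZ, Z), add(SSZ, Z)))))
  [8] S(S(mul(add(SSZ, Z), add(SSZ, Z))))
  [9] S(S(mul(S(add(SZ, Z)), add(SSZ, Z))))
  [10] S(S(add(add(SSZ, Z), mul(add(SZ, Z), add(SSZ, Z)))))
  [11] S(S(add(S(add(SZ, Z)), mul(add(SZ, Z), add(SSZ, Z)))))
  [12] S(S(S(add(add(SZ, Z), mul(add(SZ, Z), add(SSZ, Z))))))
  [13] S(S(S(add(S(add(Z, Z)), mul(add(SZ, Z), add(SSZ, Z))))))
  [14] S(S(S(S(add(add(Z, Z), mul(add(SZ, Z), add(SSZ, Z)))))))
  [15] S(S(S(S(add(Z, mul(add(SZ, Z), add(SSZ, Z)))))))
  [16] S(S(S(S(mul(add(SZ, Z), add(SSZ, Z))))))
  [17] S(S(S(S(mul(S(add(Z, Z)), add(SSZ, Z))))))
  [18] S(S(S(S(add(add(SSZ, Z), mul(add(Z, Z), add(SSZ, Z)))))))
  [19] S(S(S(S(add(S(add(SZ, Z)), mul(add(Z, Z), add(SSZ, Z)))))))
  [20] S(S(S(S(S(add(add(SZ, Z), mul(add(Z, Z), add(SSZ, Z))))))))
  [21] S(S(S(S(S(add(S(add(Z, Z)), mul(add(Z, Z), add(SSZ, Z))))))))
  [22] S(S(S(S(S(S(add(add(Z, Z), mul(add(Z, Z), add(SSZ, Z)))))))))
  [23] S(S(S(S(S(S(add(Z, mul(add(Z, Z), add(SSZ, Z)))))))))
  [24] S(S(S(S(S(S(mul(add(Z, Z), add(SSZ, Z))))))))
  [25] S(S(S(S(S(S(mul(Z, add(SSZ, Z))))))))
  [26] S^6(Z)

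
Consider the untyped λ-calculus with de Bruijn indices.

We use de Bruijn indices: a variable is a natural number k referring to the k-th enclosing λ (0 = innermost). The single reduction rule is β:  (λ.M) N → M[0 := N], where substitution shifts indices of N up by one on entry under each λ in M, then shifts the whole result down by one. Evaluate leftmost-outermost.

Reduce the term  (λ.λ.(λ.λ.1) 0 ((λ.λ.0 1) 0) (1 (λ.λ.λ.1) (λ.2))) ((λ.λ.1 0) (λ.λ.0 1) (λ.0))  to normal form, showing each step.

  start: (λ.λ.(λ.λ.1) 0 ((λ.λ.0 1) 0) (1 (λ.λ.λ.1) (λ.2))) ((λ.λ.1 0) (λ.λ.0 1) (λ.0))
  [1] λ.(λ.λ.1) 0 ((λ.λ.0 1) 0) ((λ.λ.1 0) (λ.λ.0 1) (λ.0) (λ.λ.λ.1) (λ.(λ.λ.1 0) (λ.λ.0 1) (λ.0)))
  [2] λ.(λ.1) ((λ.λ.0 1) 0) ((λ.λ.1 0) (λ.λ.0 1) (λ.0) (λ.λ.λ.1) (λ.(λ.λ.1 0) (λ.λ.0 1) (λ.0)))
  [3] λ.0 ((λ.λ.1 0) (λ.λ.0 1) (λ.0) (λ.λ.λ.1) (λ.(λ.λ.1 0) (λ.λ.0 1) (λ.0)))
  [4] λ.0 ((λ.(λ.λ.0 1) 0) (λ.0) (λ.λ.λ.1) (λ.(λ.λ.1 0) (λ.λ.0 1) (λ.0)))
  [5] λ.0 ((λ.λ.0 1) (λ.0) (λ.λ.λ.1) (λ.(λ.λ.1 0) (λ.λ.0 1) (λ.0)))
  [6] λ.0 ((λ.0 (λ.0)) (λ.λ.λ.1) (λ.(λ.λ.1 0) (λ.λ.0 1) (λ.0)))
  [7] λ.0 ((λ.λ.λ.1) (λ.0) (λ.(λ.λ.1 0) (λ.λ.0 1) (λ.0)))
  [8] λ.0 ((λ.λ.1) (λ.(λ.λ.1 0) (λ.λ.0 1) (λ.0)))
  [9] λ.0 (λ.λ.(λ.λ.1 0) (λ.λ.0 1) (λ.0))
  [10] λ.0 (λ.λ.(λ.(λ.λ.0 1) 0) (λ.0))
  [11] λ.0 (λ.λ.(λ.λ.0 1) (λ.0))
  [12] λ.0 (λ.λ.λ.0 (λ.0))

Answer: normal form = λ.0 (λ.λ.λ.0 (λ.0))  (in 12 steps)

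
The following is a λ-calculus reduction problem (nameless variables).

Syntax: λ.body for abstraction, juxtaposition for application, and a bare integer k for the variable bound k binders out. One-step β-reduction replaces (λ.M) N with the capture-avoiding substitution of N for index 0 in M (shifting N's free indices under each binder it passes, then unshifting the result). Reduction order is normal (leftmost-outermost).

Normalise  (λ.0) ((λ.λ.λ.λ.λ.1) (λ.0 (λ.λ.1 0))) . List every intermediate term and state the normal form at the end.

  start: (λ.0) ((λ.λ.λ.λ.λ.1) (λ.0 (λ.λ.1 0)))
  [1] (λ.λ.λ.λ.λ.1) (λ.0 (λ.λ.1 0))
  [2] λ.λ.λ.λ.1

Answer: normal form = λ.λ.λ.λ.1  (in 2 steps)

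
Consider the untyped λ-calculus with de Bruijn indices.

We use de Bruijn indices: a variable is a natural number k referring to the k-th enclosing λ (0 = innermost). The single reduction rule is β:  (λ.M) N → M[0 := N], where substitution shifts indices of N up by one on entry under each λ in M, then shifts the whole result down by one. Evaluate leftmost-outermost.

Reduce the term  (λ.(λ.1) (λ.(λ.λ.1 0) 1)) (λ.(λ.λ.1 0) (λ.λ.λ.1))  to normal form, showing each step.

Answer: normal form = λ.λ.λ.λ.1  (in 4 steps)

Reduction:
  start: (λ.(λ.1) (λ.(λ.λ.1 0) 1)) (λ.(λ.λ.1 0) (λ.λ.λ.1))
  step 1: (λ.λ.(λ.λ.1 0) (λ.λ.λ.1)) (λ.(λ.λ.1 0) (λ.(λ.λ.1 0) (λ.λ.λ.1)))
  step 2: λ.(λ.λ.1 0) (λ.λ.λ.1)
  step 3: λ.λ.(λ.λ.λ.1) 0
  step 4: λ.λ.λ.λ.1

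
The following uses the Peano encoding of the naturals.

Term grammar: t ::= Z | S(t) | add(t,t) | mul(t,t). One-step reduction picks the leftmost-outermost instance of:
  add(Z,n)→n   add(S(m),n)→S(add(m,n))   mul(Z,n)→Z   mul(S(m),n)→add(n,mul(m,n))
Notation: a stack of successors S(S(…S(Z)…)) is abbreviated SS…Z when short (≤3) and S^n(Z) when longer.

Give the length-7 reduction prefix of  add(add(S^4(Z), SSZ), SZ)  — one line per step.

  start: add(add(S^4(Z), SSZ), SZ)
  →1  add(S(add(SSSZ, SSZ)), SZ)
  →2  S(add(add(SSSZ, SSZ), SZ))
  →3  S(add(S(add(SSZ, SSZ)), SZ))
  →4  S(S(add(add(SSZ, SSZ), SZ)))
  →5  S(S(add(S(add(SZ, SSZ)), SZ)))
  →6  S(S(S(add(add(SZ, SSZ), SZ))))
  →7  S(S(S(add(S(add(Z, SSZ)), SZ))))

Answer: after 7 steps: S(S(S(add(S(add(Z, SSZ)), SZ))))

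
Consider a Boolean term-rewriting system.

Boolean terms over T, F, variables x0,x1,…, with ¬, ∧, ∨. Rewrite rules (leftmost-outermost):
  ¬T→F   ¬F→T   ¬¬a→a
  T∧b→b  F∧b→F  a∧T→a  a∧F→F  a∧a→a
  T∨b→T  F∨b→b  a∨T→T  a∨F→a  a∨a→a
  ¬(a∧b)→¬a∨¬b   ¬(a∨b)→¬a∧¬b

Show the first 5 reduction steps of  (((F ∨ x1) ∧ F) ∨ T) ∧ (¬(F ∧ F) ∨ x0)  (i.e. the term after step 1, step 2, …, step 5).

  start: (((F ∨ x1) ∧ F) ∨ T) ∧ (¬(F ∧ F) ∨ x0)
  step 1: T ∧ (¬(F ∧ F) ∨ x0)
  step 2: ¬(F ∧ F) ∨ x0
  step 3: (¬F ∨ ¬F) ∨ x0
  step 4: ¬F ∨ x0
  step 5: T ∨ x0

Answer: after 5 steps: T ∨ x0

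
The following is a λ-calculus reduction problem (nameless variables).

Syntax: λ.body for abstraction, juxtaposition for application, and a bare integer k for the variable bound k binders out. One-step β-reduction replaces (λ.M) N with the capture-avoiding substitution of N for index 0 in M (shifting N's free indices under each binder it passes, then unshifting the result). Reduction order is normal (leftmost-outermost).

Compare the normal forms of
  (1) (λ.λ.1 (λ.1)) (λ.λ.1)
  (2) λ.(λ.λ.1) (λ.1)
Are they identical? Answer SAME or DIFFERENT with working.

Answer: SAME — A ⇓ λ.λ.λ.2, B ⇓ λ.λ.λ.2

Derivation:
Term A:
  start: (λ.λ.1 (λ.1)) (λ.λ.1)
  →1  λ.(λ.λ.1) (λ.1)
  →2  λ.λ.λ.2

Term B:
  start: λ.(λ.λ.1) (λ.1)
  →1  λ.λ.λ.2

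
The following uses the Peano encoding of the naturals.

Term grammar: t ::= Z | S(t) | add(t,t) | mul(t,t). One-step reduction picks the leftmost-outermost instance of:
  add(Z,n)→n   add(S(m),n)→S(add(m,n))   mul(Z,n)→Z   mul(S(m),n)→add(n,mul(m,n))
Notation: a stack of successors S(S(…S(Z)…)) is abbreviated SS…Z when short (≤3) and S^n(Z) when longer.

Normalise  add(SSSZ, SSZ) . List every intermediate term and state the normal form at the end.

Answer: normal form = S^5(Z)  (in 4 steps)

Working:
  start: add(SSSZ, SSZ)
  step 1: S(add(SSZ, SSZ))
  step 2: S(S(add(SZ, SSZ)))
  step 3: S(S(S(add(Z, SSZ))))
  step 4: S^5(Z)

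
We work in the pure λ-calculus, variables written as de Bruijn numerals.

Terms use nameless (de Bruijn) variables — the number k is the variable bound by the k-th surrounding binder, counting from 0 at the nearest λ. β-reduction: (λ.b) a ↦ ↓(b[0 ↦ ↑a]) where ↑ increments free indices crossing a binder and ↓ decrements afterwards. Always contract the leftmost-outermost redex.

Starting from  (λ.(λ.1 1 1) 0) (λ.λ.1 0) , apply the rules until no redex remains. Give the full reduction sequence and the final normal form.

  start: (λ.(λ.1 1 1) 0) (λ.λ.1 0)
  →1  (λ.(λ.λ.1 0) (λ.λ.1 0) (λ.λ.1 0)) (λ.λ.1 0)
  →2  (λ.λ.1 0) (λ.λ.1 0) (λ.λ.1 0)
  →3  (λ.(λ.λ.1 0) 0) (λ.λ.1 0)
  →4  (λ.λ.1 0) (λ.λ.1 0)
  →5  λ.(λ.λ.1 0) 0
  →6  λ.λ.1 0

Answer: normal form = λ.λ.1 0  (in 6 steps)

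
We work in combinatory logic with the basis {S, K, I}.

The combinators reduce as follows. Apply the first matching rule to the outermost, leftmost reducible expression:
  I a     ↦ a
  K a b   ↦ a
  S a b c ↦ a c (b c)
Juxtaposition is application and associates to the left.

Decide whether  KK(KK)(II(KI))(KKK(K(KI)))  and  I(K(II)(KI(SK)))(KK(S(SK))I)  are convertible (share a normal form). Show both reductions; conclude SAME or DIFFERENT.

Term A:
  start: KK(KK)(II(KI))(KKK(K(KI)))
  [1] K(II(KI))(KKK(K(KI)))
  [2] II(KI)
  [3] I(KI)
  [4] KI

Term B:
  start: I(K(II)(KI(SK)))(KK(S(SK))I)
  [1] K(II)(KI(SK))(KK(S(SK))I)
  [2] II(KK(S(SK))I)
  [3] I(KK(S(SK))I)
  [4] KK(S(SK))I
  [5] KI

Answer: SAME — A ⇓ KI, B ⇓ KI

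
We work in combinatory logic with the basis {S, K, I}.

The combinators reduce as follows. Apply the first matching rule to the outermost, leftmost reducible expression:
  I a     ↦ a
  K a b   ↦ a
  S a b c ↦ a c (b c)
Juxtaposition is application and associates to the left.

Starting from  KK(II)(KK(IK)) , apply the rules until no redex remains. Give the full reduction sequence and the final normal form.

  start: KK(II)(KK(IK))
  [1] K(KK(IK))
  [2] KK

Answer: normal form = KK  (in 2 steps)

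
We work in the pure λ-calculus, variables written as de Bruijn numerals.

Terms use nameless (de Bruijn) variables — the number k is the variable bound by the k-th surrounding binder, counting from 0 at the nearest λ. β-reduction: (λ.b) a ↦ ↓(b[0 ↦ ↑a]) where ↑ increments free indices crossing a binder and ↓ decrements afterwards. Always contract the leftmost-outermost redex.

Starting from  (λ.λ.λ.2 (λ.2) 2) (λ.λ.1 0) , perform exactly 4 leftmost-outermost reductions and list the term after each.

  start: (λ.λ.λ.2 (λ.2) 2) (λ.λ.1 0)
  [1] λ.λ.(λ.λ.1 0) (λ.2) (λ.λ.1 0)
  [2] λ.λ.(λ.(λ.3) 0) (λ.λ.1 0)
  [3] λ.λ.(λ.2) (λ.λ.1 0)
  [4] λ.λ.1

Answer: after 4 steps: λ.λ.1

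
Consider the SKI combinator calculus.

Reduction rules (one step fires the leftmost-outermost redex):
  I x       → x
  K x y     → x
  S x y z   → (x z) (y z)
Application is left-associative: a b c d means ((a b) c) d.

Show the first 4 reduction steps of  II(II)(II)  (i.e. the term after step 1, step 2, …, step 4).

Answer: after 4 steps: II

Derivation:
  start: II(II)(II)
  [1] I(II)(II)
  [2] II(II)
  [3] I(II)
  [4] II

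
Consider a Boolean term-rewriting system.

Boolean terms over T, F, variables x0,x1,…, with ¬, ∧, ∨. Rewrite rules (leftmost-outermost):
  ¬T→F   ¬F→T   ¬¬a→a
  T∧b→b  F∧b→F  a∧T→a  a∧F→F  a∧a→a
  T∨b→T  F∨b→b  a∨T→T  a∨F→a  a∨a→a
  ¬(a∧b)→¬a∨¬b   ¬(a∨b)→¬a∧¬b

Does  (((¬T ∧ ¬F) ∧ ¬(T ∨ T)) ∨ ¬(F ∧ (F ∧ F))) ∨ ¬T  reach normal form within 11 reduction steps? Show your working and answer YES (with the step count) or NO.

Answer: YES — reaches normal form T in 8 ≤ 11 steps

Reduction:
  start: (((¬T ∧ ¬F) ∧ ¬(T ∨ T)) ∨ ¬(F ∧ (F ∧ F))) ∨ ¬T
  step 1: (((F ∧ ¬F) ∧ ¬(T ∨ T)) ∨ ¬(F ∧ (F ∧ F))) ∨ ¬T
  step 2: ((F ∧ ¬(T ∨ T)) ∨ ¬(F ∧ (F ∧ F))) ∨ ¬T
  step 3: (F ∨ ¬(F ∧ (F ∧ F))) ∨ ¬T
  step 4: ¬(F ∧ (F ∧ F)) ∨ ¬T
  step 5: (¬F ∨ ¬(F ∧ F)) ∨ ¬T
  step 6: (T ∨ ¬(F ∧ F)) ∨ ¬T
  step 7: T ∨ ¬T
  step 8: T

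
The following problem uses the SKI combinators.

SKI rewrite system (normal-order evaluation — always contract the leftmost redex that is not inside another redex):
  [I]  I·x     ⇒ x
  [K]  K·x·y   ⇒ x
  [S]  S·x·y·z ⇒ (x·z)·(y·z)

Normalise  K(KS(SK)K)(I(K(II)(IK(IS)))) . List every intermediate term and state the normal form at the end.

Answer: normal form = SK  (in 2 steps)

Reduction:
  start: K(KS(SK)K)(I(K(II)(IK(IS))))
  step 1: KS(SK)K
  step 2: SK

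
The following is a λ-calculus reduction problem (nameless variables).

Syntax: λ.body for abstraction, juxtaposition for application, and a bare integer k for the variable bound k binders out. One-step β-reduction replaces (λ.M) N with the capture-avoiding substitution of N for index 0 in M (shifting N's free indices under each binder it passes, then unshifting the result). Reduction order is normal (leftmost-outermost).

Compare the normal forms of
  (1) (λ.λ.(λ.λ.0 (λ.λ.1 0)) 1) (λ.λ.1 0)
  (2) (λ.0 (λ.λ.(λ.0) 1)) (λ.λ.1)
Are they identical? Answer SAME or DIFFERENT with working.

Answer: DIFFERENT — A ⇓ λ.λ.0 (λ.λ.1 0), B ⇓ λ.λ.λ.1

Working:
Term A:
  start: (λ.λ.(λ.λ.0 (λ.λ.1 0)) 1) (λ.λ.1 0)
  →1  λ.(λ.λ.0 (λ.λ.1 0)) (λ.λ.1 0)
  →2  λ.λ.0 (λ.λ.1 0)

Term B:
  start: (λ.0 (λ.λ.(λ.0) 1)) (λ.λ.1)
  →1  (λ.λ.1) (λ.λ.(λ.0) 1)
  →2  λ.λ.λ.(λ.0) 1
  →3  λ.λ.λ.1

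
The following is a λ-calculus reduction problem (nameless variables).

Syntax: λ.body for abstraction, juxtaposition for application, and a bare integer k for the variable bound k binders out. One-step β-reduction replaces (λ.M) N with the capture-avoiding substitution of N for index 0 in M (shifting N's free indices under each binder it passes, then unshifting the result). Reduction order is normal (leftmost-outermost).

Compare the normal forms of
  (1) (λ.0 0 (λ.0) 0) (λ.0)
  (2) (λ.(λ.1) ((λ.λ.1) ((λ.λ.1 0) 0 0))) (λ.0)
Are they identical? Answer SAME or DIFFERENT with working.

Answer: SAME — A ⇓ λ.0, B ⇓ λ.0

Derivation:
Term A:
  start: (λ.0 0 (λ.0) 0) (λ.0)
  step 1: (λ.0) (λ.0) (λ.0) (λ.0)
  step 2: (λ.0) (λ.0) (λ.0)
  step 3: (λ.0) (λ.0)
  step 4: λ.0

Term B:
  start: (λ.(λ.1) ((λ.λ.1) ((λ.λ.1 0) 0 0))) (λ.0)
  step 1: (λ.λ.0) ((λ.λ.1) ((λ.λ.1 0) (λ.0) (λ.0)))
  step 2: λ.0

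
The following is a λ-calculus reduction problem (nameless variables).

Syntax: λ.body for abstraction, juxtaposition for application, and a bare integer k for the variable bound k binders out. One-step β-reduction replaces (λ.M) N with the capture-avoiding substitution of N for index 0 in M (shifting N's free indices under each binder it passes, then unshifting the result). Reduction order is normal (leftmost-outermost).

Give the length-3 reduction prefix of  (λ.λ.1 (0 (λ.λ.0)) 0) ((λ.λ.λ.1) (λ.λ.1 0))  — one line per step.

Answer: after 3 steps: λ.(λ.1 (λ.λ.0)) 0

Reduction:
  start: (λ.λ.1 (0 (λ.λ.0)) 0) ((λ.λ.λ.1) (λ.λ.1 0))
  step 1: λ.(λ.λ.λ.1) (λ.λ.1 0) (0 (λ.λ.0)) 0
  step 2: λ.(λ.λ.1) (0 (λ.λ.0)) 0
  step 3: λ.(λ.1 (λ.λ.0)) 0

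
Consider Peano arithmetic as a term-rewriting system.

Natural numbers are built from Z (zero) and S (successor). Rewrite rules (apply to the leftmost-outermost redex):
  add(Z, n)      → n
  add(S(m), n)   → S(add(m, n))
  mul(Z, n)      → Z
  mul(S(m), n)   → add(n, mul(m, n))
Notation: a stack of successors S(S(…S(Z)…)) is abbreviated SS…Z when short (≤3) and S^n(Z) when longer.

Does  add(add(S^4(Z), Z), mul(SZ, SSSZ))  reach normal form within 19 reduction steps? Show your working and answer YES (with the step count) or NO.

  start: add(add(S^4(Z), Z), mul(SZ, SSSZ))
  →1  add(S(add(SSSZ, Z)), mul(SZ, SSSZ))
  →2  S(add(add(SSSZ, Z), mul(SZ, SSSZ)))
  →3  S(add(S(add(SSZ, Z)), mul(SZ, SSSZ)))
  →4  S(S(add(add(SSZ, Z), mul(SZ, SSSZ))))
  →5  S(S(add(S(add(SZ, Z)), mul(SZ, SSSZ))))
  →6  S(S(S(add(add(SZ, Z), mul(SZ, SSSZ)))))
  →7  S(S(S(add(S(add(Z, Z)), mul(SZ, SSSZ)))))
  →8  S(S(S(S(add(add(Z, Z), mul(SZ, SSSZ))))))
  →9  S(S(S(S(add(Z, mul(SZ, SSSZ))))))
  →10  S(S(S(S(mul(SZ, SSSZ)))))
  →11  S(S(S(S(add(SSSZ, mul(Z, SSSZ))))))
  →12  S(S(S(S(S(add(SSZ, mul(Z, SSSZ)))))))
  →13  S(S(S(S(S(S(add(SZ, mul(Z, SSSZ))))))))
  →14  S(S(S(S(S(S(S(add(Z, mul(Z, SSSZ)))))))))
  →15  S(S(S(S(S(S(S(mul(Z, SSSZ))))))))
  →16  S^7(Z)

Answer: YES — reaches normal form S^7(Z) in 16 ≤ 19 steps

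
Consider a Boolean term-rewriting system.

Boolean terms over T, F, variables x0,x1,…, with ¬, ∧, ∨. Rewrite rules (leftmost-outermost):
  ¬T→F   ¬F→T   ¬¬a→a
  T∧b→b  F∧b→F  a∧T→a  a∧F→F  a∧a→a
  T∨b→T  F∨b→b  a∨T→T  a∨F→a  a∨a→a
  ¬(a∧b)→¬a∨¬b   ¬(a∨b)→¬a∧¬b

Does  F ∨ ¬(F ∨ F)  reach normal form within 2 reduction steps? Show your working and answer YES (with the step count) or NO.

Answer: NO — after 2 steps the term is ¬F ∧ ¬F, not yet normal

Working:
  start: F ∨ ¬(F ∨ F)
  →1  ¬(F ∨ F)
  →2  ¬F ∧ ¬F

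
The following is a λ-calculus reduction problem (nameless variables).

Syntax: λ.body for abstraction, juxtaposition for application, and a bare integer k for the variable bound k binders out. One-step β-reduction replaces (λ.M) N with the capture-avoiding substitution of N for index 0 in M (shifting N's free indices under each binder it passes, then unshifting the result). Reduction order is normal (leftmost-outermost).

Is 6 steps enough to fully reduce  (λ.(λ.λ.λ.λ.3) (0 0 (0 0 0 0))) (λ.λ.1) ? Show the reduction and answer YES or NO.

  start: (λ.(λ.λ.λ.λ.3) (0 0 (0 0 0 0))) (λ.λ.1)
  [1] (λ.λ.λ.λ.3) ((λ.λ.1) (λ.λ.1) ((λ.λ.1) (λ.λ.1) (λ.λ.1) (λ.λ.1)))
  [2] λ.λ.λ.(λ.λ.1) (λ.λ.1) ((λ.λ.1) (λ.λ.1) (λ.λ.1) (λ.λ.1))
  [3] λ.λ.λ.(λ.λ.λ.1) ((λ.λ.1) (λ.λ.1) (λ.λ.1) (λ.λ.1))
  [4] λ.λ.λ.λ.λ.1

Answer: YES — reaches normal form λ.λ.λ.λ.λ.1 in 4 ≤ 6 steps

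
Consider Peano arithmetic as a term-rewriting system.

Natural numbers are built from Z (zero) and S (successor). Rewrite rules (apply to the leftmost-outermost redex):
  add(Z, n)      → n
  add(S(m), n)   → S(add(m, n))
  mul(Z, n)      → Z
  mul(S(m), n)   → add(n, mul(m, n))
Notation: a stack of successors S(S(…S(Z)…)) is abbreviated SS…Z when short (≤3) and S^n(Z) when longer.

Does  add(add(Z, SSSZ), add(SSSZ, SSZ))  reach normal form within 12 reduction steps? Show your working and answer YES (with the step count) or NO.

  start: add(add(Z, SSSZ), add(SSSZ, SSZ))
  step 1: add(SSSZ, add(SSSZ, SSZ))
  step 2: S(add(SSZ, add(SSSZ, SSZ)))
  step 3: S(S(add(SZ, add(SSSZ, SSZ))))
  step 4: S(S(S(add(Z, add(SSSZ, SSZ)))))
  step 5: S(S(S(add(SSSZ, SSZ))))
  step 6: S(S(S(S(add(SSZ, SSZ)))))
  step 7: S(S(S(S(S(add(SZ, SSZ))))))
  step 8: S(S(S(S(S(S(add(Z, SSZ)))))))
  step 9: S^8(Z)

Answer: YES — reaches normal form S^8(Z) in 9 ≤ 12 steps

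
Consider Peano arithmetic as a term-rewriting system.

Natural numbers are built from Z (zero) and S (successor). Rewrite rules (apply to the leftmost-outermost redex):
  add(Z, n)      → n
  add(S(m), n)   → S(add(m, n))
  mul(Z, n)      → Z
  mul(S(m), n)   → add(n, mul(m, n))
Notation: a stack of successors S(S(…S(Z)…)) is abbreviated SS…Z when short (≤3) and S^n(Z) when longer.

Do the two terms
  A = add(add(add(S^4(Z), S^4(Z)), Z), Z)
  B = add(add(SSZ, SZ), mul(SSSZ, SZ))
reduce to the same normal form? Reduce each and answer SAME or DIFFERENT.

Answer: DIFFERENT — A ⇓ S^8(Z), B ⇓ S^6(Z)

Working:
Term A:
  start: add(add(add(S^4(Z), S^4(Z)), Z), Z)
  [1] add(add(S(add(SSSZ, S^4(Z))), Z), Z)
  [2] add(S(add(add(SSSZ, S^4(Z)), Z)), Z)
  [3] S(add(add(add(SSSZ, S^4(Z)), Z), Z))
  [4] S(add(add(S(add(SSZ, S^4(Z))), Z), Z))
  [5] S(add(S(add(add(SSZ, S^4(Z)), Z)), Z))
  [6] S(S(add(add(add(SSZ, S^4(Z)), Z), Z)))
  [7] S(S(add(add(S(add(SZ, S^4(Z))), Z), Z)))
  [8] S(S(add(S(add(add(SZ, S^4(Z)), Z)), Z)))
  [9] S(S(S(add(add(add(SZ, S^4(Z)), Z), Z))))
  [10] S(S(S(add(add(S(add(Z, S^4(Z))), Z), Z))))
  [11] S(S(S(add(S(add(add(Z, S^4(Z)), Z)), Z))))
  [12] S(S(S(S(add(add(add(Z, S^4(Z)), Z), Z)))))
  [13] S(S(S(S(add(add(S^4(Z), Z), Z)))))
  [14] S(S(S(S(add(S(add(SSSZ, Z)), Z)))))
  [15] S(S(S(S(S(add(add(SSSZ, Z), Z))))))
  [16] S(S(S(S(S(add(S(add(SSZ, Z)), Z))))))
  [17] S(S(S(S(S(S(add(add(SSZ, Z), Z)))))))
  [18] S(S(S(S(S(S(add(S(add(SZ, Z)), Z)))))))
  [19] S(S(S(S(S(S(S(add(add(SZ, Z), Z))))))))
  [20] S(S(S(S(S(S(S(add(S(add(Z, Z)), Z))))))))
  [21] S(S(S(S(S(S(S(S(add(add(Z, Z), Z)))))))))
  [22] S(S(S(S(S(S(S(S(add(Z, Z)))))))))
  [23] S^8(Z)

Term B:
  start: add(add(SSZ, SZ), mul(SSSZ, SZ))
  [1] add(S(add(SZ, SZ)), mul(SSSZ, SZ))
  [2] S(add(add(SZ, SZ), mul(SSSZ, SZ)))
  [3] S(add(S(add(Z, SZ)), mul(SSSZ, SZ)))
  [4] S(S(add(add(Z, SZ), mul(SSSZ, SZ))))
  [5] S(S(add(SZ, mul(SSSZ, SZ))))
  [6] S(S(S(add(Z, mul(SSSZ, SZ)))))
  [7] S(S(S(mul(SSSZ, SZ))))
  [8] S(S(S(add(SZ, mul(SSZ, SZ)))))
  [9] S(S(S(S(add(Z, mul(SSZ, SZ))))))
  [10] S(S(S(S(mul(SSZ, SZ)))))
  [11] S(S(S(S(add(SZ, mul(SZ, SZ))))))
  [12] S(S(S(S(S(add(Z, mul(SZ, SZ)))))))
  [13] S(S(S(S(S(mul(SZ, SZ))))))
  [14] S(S(S(S(S(add(SZ, mul(Z, SZ)))))))
  [15] S(S(S(S(S(S(add(Z, mul(Z, SZ))))))))
  [16] S(S(S(S(S(S(mul(Z, SZ)))))))
  [17] S^6(Z)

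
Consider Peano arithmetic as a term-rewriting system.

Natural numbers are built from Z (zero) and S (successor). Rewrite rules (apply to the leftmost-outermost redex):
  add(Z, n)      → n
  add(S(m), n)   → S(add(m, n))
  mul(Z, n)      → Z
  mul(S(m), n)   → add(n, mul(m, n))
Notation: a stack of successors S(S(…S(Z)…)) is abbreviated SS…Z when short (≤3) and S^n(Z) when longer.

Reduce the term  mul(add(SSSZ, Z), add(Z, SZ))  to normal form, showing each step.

  start: mul(add(SSSZ, Z), add(Z, SZ))
  [1] mul(S(add(SSZ, Z)), add(Z, SZ))
  [2] add(add(Z, SZ), mul(add(SSZ, Z), add(Z, SZ)))
  [3] add(SZ, mul(add(SSZ, Z), add(Z, SZ)))
  [4] S(add(Z, mul(add(SSZ, Z), add(Z, SZ))))
  [5] S(mul(add(SSZ, Z), add(Z, SZ)))
  [6] S(mul(S(add(SZ, Z)), add(Z, SZ)))
  [7] S(add(add(Z, SZ), mul(add(SZ, Z), add(Z, SZ))))
  [8] S(add(SZ, mul(add(SZ, Z), add(Z, SZ))))
  [9] S(S(add(Z, mul(add(SZ, Z), add(Z, SZ)))))
  [10] S(S(mul(add(SZ, Z), add(Z, SZ))))
  [11] S(S(mul(S(add(Z, Z)), add(Z, SZ))))
  [12] S(S(add(add(Z, SZ), mul(add(Z, Z), add(Z, SZ)))))
  [13] S(S(add(SZ, mul(add(Z, Z), add(Z, SZ)))))
  [14] S(S(S(add(Z, mul(add(Z, Z), add(Z, SZ))))))
  [15] S(S(S(mul(add(Z, Z), add(Z, SZ)))))
  [16] S(S(S(mul(Z, add(Z, SZ)))))
  [17] SSSZ

Answer: normal form = SSSZ  (in 17 steps)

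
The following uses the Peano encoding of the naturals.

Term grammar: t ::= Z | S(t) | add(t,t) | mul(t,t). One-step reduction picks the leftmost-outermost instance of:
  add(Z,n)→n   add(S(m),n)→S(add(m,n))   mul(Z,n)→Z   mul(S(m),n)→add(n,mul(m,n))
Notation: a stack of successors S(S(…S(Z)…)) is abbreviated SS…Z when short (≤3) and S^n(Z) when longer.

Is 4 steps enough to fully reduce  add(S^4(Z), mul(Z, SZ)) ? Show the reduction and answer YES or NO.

  start: add(S^4(Z), mul(Z, SZ))
  step 1: S(add(SSSZ, mul(Z, SZ)))
  step 2: S(S(add(SSZ, mul(Z, SZ))))
  step 3: S(S(S(add(SZ, mul(Z, SZ)))))
  step 4: S(S(S(S(add(Z, mul(Z, SZ))))))

Answer: NO — after 4 steps the term is S(S(S(S(add(Z, mul(Z, SZ)))))), not yet normal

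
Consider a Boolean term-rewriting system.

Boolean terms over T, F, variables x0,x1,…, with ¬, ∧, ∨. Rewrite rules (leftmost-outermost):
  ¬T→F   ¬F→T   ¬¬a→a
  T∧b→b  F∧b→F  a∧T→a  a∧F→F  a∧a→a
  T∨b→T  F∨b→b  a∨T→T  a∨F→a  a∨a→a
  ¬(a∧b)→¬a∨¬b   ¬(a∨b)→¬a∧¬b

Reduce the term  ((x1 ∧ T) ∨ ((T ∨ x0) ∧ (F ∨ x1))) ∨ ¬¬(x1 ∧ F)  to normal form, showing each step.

  start: ((x1 ∧ T) ∨ ((T ∨ x0) ∧ (F ∨ x1))) ∨ ¬¬(x1 ∧ F)
  [1] (x1 ∨ ((T ∨ x0) ∧ (F ∨ x1))) ∨ ¬¬(x1 ∧ F)
  [2] (x1 ∨ (T ∧ (F ∨ x1))) ∨ ¬¬(x1 ∧ F)
  [3] (x1 ∨ (F ∨ x1)) ∨ ¬¬(x1 ∧ F)
  [4] (x1 ∨ x1) ∨ ¬¬(x1 ∧ F)
  [5] x1 ∨ ¬¬(x1 ∧ F)
  [6] x1 ∨ (x1 ∧ F)
  [7] x1 ∨ F
  [8] x1

Answer: normal form = x1  (in 8 steps)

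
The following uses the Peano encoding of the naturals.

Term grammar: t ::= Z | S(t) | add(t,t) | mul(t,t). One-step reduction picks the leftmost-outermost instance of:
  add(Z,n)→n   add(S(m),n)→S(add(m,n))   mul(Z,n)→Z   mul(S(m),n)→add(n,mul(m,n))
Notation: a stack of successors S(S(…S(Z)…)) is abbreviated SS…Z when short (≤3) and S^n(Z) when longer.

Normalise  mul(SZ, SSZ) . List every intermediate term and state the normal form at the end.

Answer: normal form = SSZ  (in 5 steps)

Working:
  start: mul(SZ, SSZ)
  step 1: add(SSZ, mul(Z, SSZ))
  step 2: S(add(SZ, mul(Z, SSZ)))
  step 3: S(S(add(Z, mul(Z, SSZ))))
  step 4: S(S(mul(Z, SSZ)))
  step 5: SSZ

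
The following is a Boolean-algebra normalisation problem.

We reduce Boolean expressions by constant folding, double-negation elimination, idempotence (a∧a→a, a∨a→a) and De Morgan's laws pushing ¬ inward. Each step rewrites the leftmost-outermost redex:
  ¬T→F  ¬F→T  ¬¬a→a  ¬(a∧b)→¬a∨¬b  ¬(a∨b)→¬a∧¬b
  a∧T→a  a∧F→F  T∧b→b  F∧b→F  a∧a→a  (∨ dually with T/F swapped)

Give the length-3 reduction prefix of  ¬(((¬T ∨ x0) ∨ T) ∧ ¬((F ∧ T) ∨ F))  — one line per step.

Answer: after 3 steps: ((¬¬T ∧ ¬x0) ∧ ¬T) ∨ ¬¬((F ∧ T) ∨ F)

Working:
  start: ¬(((¬T ∨ x0) ∨ T) ∧ ¬((F ∧ T) ∨ F))
  →1  ¬((¬T ∨ x0) ∨ T) ∨ ¬¬((F ∧ T) ∨ F)
  →2  (¬(¬T ∨ x0) ∧ ¬T) ∨ ¬¬((F ∧ T) ∨ F)
  →3  ((¬¬T ∧ ¬x0) ∧ ¬T) ∨ ¬¬((F ∧ T) ∨ F)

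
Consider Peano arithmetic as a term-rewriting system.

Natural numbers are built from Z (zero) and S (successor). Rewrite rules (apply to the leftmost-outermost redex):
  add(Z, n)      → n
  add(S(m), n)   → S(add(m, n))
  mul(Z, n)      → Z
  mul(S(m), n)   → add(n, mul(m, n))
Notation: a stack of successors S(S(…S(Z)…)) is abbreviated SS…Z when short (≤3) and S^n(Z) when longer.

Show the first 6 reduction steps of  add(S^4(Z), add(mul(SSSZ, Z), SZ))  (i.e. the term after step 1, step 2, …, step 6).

Answer: after 6 steps: S(S(S(S(add(add(Z, mul(SSZ, Z)), SZ)))))

Derivation:
  start: add(S^4(Z), add(mul(SSSZ, Z), SZ))
  [1] S(add(SSSZ, add(mul(SSSZ, Z), SZ)))
  [2] S(S(add(SSZ, add(mul(SSSZ, Z), SZ))))
  [3] S(S(S(add(SZ, add(mul(SSSZ, Z), SZ)))))
  [4] S(S(S(S(add(Z, add(mul(SSSZ, Z), SZ))))))
  [5] S(S(S(S(add(mul(SSSZ, Z), SZ)))))
  [6] S(S(S(S(add(add(Z, mul(SSZ, Z)), SZ)))))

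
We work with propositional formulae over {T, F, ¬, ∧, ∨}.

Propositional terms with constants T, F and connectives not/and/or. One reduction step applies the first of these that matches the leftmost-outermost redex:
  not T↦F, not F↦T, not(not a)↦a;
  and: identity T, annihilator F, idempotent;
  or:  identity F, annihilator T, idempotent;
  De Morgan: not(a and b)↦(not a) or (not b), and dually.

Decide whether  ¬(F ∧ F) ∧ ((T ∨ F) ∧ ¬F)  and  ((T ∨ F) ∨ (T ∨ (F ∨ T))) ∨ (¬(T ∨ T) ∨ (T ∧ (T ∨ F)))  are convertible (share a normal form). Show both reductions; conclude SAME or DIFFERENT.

Answer: SAME — A ⇓ T, B ⇓ T

Derivation:
Term A:
  start: ¬(F ∧ F) ∧ ((T ∨ F) ∧ ¬F)
  →1  (¬F ∨ ¬F) ∧ ((T ∨ F) ∧ ¬F)
  →2  ¬F ∧ ((T ∨ F) ∧ ¬F)
  →3  T ∧ ((T ∨ F) ∧ ¬F)
  →4  (T ∨ F) ∧ ¬F
  →5  T ∧ ¬F
  →6  ¬F
  →7  T

Term B:
  start: ((T ∨ F) ∨ (T ∨ (F ∨ T))) ∨ (¬(T ∨ T) ∨ (T ∧ (T ∨ F)))
  →1  (T ∨ (T ∨ (F ∨ T))) ∨ (¬(T ∨ T) ∨ (T ∧ (T ∨ F)))
  →2  T ∨ (¬(T ∨ T) ∨ (T ∧ (T ∨ F)))
  →3  T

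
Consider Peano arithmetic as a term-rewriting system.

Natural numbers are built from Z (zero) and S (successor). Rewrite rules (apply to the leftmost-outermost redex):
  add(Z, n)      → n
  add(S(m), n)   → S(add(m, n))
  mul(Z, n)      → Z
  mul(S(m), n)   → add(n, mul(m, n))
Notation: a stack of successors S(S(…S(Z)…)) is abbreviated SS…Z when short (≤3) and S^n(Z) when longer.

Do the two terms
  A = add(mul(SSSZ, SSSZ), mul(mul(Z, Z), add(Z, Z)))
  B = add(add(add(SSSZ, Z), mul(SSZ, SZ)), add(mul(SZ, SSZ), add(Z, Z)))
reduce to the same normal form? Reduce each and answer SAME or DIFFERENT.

Term A:
  start: add(mul(SSSZ, SSSZ), mul(mul(Z, Z), add(Z, Z)))
  [1] add(add(SSSZ, mul(SSZ, SSSZ)), mul(mul(Z, Z), add(Z, Z)))
  [2] add(S(add(SSZ, mul(SSZ, SSSZ))), mul(mul(Z, Z), add(Z, Z)))
  [3] S(add(add(SSZ, mul(SSZ, SSSZ)), mul(mul(Z, Z), add(Z, Z))))
  [4] S(add(S(add(SZ, mul(SSZ, SSSZ))), mul(mul(Z, Z), add(Z, Z))))
  [5] S(S(add(add(SZ, mul(SSZ, SSSZ)), mul(mul(Z, Z), add(Z, Z)))))
  [6] S(S(add(S(add(Z, mul(SSZ, SSSZ))), mul(mul(Z, Z), add(Z, Z)))))
  [7] S(S(S(add(add(Z, mul(SSZ, SSSZ)), mul(mul(Z, Z), add(Z, Z))))))
  [8] S(S(S(add(mul(SSZ, SSSZ), mul(mul(Z, Z), add(Z, Z))))))
  [9] S(S(S(add(add(SSSZ, mul(SZ, SSSZ)), mul(mul(Z, Z), add(Z, Z))))))
  [10] S(S(S(add(S(add(SSZ, mul(SZ, SSSZ))), mul(mul(Z, Z), add(Z, Z))))))
  [11] S(S(S(S(add(add(SSZ, mul(SZ, SSSZ)), mul(mul(Z, Z), add(Z, Z)))))))
  [12] S(S(S(S(add(S(add(SZ, mul(SZ, SSSZ))), mul(mul(Z, Z), add(Z, Z)))))))
  [13] S(S(S(S(S(add(add(SZ, mul(SZ, SSSZ)), mul(mul(Z, Z), add(Z, Z))))))))
  [14] S(S(S(S(S(add(S(add(Z, mul(SZ, SSSZ))), mul(mul(Z, Z), add(Z, Z))))))))
  [15] S(S(S(S(S(S(add(add(Z, mul(SZ, SSSZ)), mul(mul(Z, Z), add(Z, Z)))))))))
  [16] S(S(S(S(S(S(add(mul(SZ, SSSZ), mul(mul(Z, Z), add(Z, Z)))))))))
  [17] S(S(S(S(S(S(add(add(SSSZ, mul(Z, SSSZ)), mul(mul(Z, Z), add(Z, Z)))))))))
  [18] S(S(S(S(S(S(add(S(add(SSZ, mul(Z, SSSZ))), mul(mul(Z, Z), add(Z, Z)))))))))
  [19] S(S(S(S(S(S(S(add(add(SSZ, mul(Z, SSSZ)), mul(mul(Z, Z), add(Z, Z))))))))))
  [20] S(S(S(S(S(S(S(add(S(add(SZ, mul(Z, SSSZ))), mul(mul(Z, Z), add(Z, Z))))))))))
  [21] S(S(S(S(S(S(S(S(add(add(SZ, mul(Z, SSSZ)), mul(mul(Z, Z), add(Z, Z)))))))))))
  [22] S(S(S(S(S(S(S(S(add(S(add(Z, mul(Z, SSSZ))), mul(mul(Z, Z), add(Z, Z)))))))))))
  [23] S(S(S(S(S(S(S(S(S(add(add(Z, mul(Z, SSSZ)), mul(mul(Z, Z), add(Z, Z))))))))))))
  [24] S(S(S(S(S(S(S(S(S(add(mul(Z, SSSZ), mul(mul(Z, Z), add(Z, Z))))))))))))
  [25] S(S(S(S(S(S(S(S(S(add(Z, mul(mul(Z, Z), add(Z, Z))))))))))))
  [26] S(S(S(S(S(S(S(S(S(mul(mul(Z, Z), add(Z, Z)))))))))))
  [27] S(S(S(S(S(S(S(S(S(mul(Z, add(Z, Z)))))))))))
  [28] S^9(Z)

Term B:
  start: add(add(add(SSSZ, Z), mul(SSZ, SZ)), add(mul(SZ, SSZ), add(Z, Z)))
  [1] add(add(S(add(SSZ, Z)), mul(SSZ, SZ)), add(mul(SZ, SSZ), add(Z, Z)))
  [2] add(S(add(add(SSZ, Z), mul(SSZ, SZ))), add(mul(SZ, SSZ), add(Z, Z)))
  [3] S(add(add(add(SSZ, Z), mul(SSZ, SZ)), add(mul(SZ, SSZ), add(Z, Z))))
  [4] S(add(add(S(add(SZ, Z)), mul(SSZ, SZ)), add(mul(SZ, SSZ), add(Z, Z))))
  [5] S(add(S(add(add(SZ, Z), mul(SSZ, SZ))), add(mul(SZ, SSZ), add(Z, Z))))
  [6] S(S(add(add(add(SZ, Z), mul(SSZ, SZ)), add(mul(SZ, SSZ), add(Z, Z)))))
  [7] S(S(add(add(S(add(Z, Z)), mul(SSZ, SZ)), add(mul(SZ, SSZ), add(Z, Z)))))
  [8] S(S(add(S(add(add(Z, Z), mul(SSZ, SZ))), add(mul(SZ, SSZ), add(Z, Z)))))
  [9] S(S(S(add(add(add(Z, Z), mul(SSZ, SZ)), add(mul(SZ, SSZ), add(Z, Z))))))
  [10] S(S(S(add(add(Z, mul(SSZ, SZ)), add(mul(SZ, SSZ), add(Z, Z))))))
  [11] S(S(S(add(mul(SSZ, SZ), add(mul(SZ, SSZ), add(Z, Z))))))
  [12] S(S(S(add(add(SZ, mul(SZ, SZ)), add(mul(SZ, SSZ), add(Z, Z))))))
  [13] S(S(S(add(S(add(Z, mul(SZ, SZ))), add(mul(SZ, SSZ), add(Z, Z))))))
  [14] S(S(S(S(add(add(Z, mul(SZ, SZ)), add(mul(SZ, SSZ), add(Z, Z)))))))
  [15] S(S(S(S(add(mul(SZ, SZ), add(mul(SZ, SSZ), add(Z, Z)))))))
  [16] S(S(S(S(add(add(SZ, mul(Z, SZ)), add(mul(SZ, SSZ), add(Z, Z)))))))
  [17] S(S(S(S(add(S(add(Z, mul(Z, SZ))), add(mul(SZ, SSZ), add(Z, Z)))))))
  [18] S(S(S(S(S(add(add(Z, mul(Z, SZ)), add(mul(SZ, SSZ), add(Z, Z))))))))
  [19] S(S(S(S(S(add(mul(Z, SZ), add(mul(SZ, SSZ), add(Z, Z))))))))
  [20] S(S(S(S(S(add(Z, add(mul(SZ, SSZ), add(Z, Z))))))))
  [21] S(S(S(S(S(add(mul(SZ, SSZ), add(Z, Z)))))))
  [22] S(S(S(S(S(add(add(SSZ, mul(Z, SSZ)), add(Z, Z)))))))
  [23] S(S(S(S(S(add(S(add(SZ, mul(Z, SSZ))), add(Z, Z)))))))
  [24] S(S(S(S(S(S(add(add(SZ, mul(Z, SSZ)), add(Z, Z))))))))
  [25] S(S(S(S(S(S(add(S(add(Z, mul(Z, SSZ))), add(Z, Z))))))))
  [26] S(S(S(S(S(S(S(add(add(Z, mul(Z, SSZ)), add(Z, Z)))))))))
  [27] S(S(S(S(S(S(S(add(mul(Z, SSZ), add(Z, Z)))))))))
  [28] S(S(S(S(S(S(S(add(Z, add(Z, Z)))))))))
  [29] S(S(S(S(S(S(S(add(Z, Z))))))))
  [30] S^7(Z)

Answer: DIFFERENT — A ⇓ S^9(Z), B ⇓ S^7(Z)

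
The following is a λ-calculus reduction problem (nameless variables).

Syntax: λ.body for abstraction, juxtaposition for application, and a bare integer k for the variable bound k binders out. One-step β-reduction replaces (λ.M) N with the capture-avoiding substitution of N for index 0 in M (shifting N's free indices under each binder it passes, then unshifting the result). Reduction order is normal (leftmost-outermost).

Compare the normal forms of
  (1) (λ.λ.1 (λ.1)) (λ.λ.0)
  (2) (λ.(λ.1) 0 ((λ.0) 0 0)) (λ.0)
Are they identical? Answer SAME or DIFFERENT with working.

Term A:
  start: (λ.λ.1 (λ.1)) (λ.λ.0)
  [1] λ.(λ.λ.0) (λ.1)
  [2] λ.λ.0

Term B:
  start: (λ.(λ.1) 0 ((λ.0) 0 0)) (λ.0)
  [1] (λ.λ.0) (λ.0) ((λ.0) (λ.0) (λ.0))
  [2] (λ.0) ((λ.0) (λ.0) (λ.0))
  [3] (λ.0) (λ.0) (λ.0)
  [4] (λ.0) (λ.0)
  [5] λ.0

Answer: DIFFERENT — A ⇓ λ.λ.0, B ⇓ λ.0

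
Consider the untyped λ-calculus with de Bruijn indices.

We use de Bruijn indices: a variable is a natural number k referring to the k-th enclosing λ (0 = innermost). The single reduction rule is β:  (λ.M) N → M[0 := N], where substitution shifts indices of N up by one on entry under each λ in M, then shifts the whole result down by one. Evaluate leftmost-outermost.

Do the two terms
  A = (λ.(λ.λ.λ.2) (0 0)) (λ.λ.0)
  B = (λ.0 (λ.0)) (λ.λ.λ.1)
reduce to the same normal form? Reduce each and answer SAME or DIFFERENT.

Term A:
  start: (λ.(λ.λ.λ.2) (0 0)) (λ.λ.0)
  →1  (λ.λ.λ.2) ((λ.λ.0) (λ.λ.0))
  →2  λ.λ.(λ.λ.0) (λ.λ.0)
  →3  λ.λ.λ.0

Term B:
  start: (λ.0 (λ.0)) (λ.λ.λ.1)
  →1  (λ.λ.λ.1) (λ.0)
  →2  λ.λ.1

Answer: DIFFERENT — A ⇓ λ.λ.λ.0, B ⇓ λ.λ.1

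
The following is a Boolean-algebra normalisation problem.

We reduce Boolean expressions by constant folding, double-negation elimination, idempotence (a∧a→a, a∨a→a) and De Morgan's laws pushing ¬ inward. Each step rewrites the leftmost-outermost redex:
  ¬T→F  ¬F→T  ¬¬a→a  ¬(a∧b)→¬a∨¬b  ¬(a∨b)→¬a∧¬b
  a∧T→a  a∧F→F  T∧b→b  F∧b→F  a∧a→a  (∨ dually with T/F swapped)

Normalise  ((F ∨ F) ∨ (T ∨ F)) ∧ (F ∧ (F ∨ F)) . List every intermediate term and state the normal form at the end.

Answer: normal form = F  (in 5 steps)

Working:
  start: ((F ∨ F) ∨ (T ∨ F)) ∧ (F ∧ (F ∨ F))
  [1] (F ∨ (T ∨ F)) ∧ (F ∧ (F ∨ F))
  [2] (T ∨ F) ∧ (F ∧ (F ∨ F))
  [3] T ∧ (F ∧ (F ∨ F))
  [4] F ∧ (F ∨ F)
  [5] F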